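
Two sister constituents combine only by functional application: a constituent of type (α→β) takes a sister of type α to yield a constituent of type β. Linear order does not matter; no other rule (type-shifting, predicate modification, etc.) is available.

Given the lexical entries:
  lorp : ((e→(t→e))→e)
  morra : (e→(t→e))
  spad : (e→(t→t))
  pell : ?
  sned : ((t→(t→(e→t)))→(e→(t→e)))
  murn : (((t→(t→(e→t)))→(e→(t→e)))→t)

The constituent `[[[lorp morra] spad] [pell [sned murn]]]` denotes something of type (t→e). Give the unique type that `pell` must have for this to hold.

(t→((t→t)→(t→e)))

At [[[lorp morra] spad] [pell [sned murn]]] (required: (t→e)): [[lorp morra] spad] is (t→t), which is not a function with range (t→e); hence [pell [sned murn]] is the functor — type ((t→t)→(t→e)).
At [pell [sned murn]] (required: ((t→t)→(t→e))): [sned murn] is t, which is not a function with range ((t→t)→(t→e)); hence pell is the functor — type (t→((t→t)→(t→e))).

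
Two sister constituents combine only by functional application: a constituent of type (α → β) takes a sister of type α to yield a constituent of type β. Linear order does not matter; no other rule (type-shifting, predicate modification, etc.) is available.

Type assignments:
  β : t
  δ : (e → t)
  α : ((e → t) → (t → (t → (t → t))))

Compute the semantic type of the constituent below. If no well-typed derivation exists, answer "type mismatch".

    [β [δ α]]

(t → (t → t))

[δ α]: ((e → t) → (t → (t → (t → t)))) applied to (e → t) yields (t → (t → (t → t))).
[β [δ α]]: (t → (t → (t → t))) applied to t yields (t → (t → t)).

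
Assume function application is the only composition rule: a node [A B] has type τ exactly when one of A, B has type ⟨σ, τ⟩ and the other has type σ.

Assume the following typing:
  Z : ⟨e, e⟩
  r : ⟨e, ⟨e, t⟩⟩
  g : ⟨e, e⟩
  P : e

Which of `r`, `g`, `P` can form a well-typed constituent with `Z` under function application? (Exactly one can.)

P

r : ⟨e, ⟨e, t⟩⟩ — Z needs e; r needs e; neither fits.
g : ⟨e, e⟩ — Z needs e; g needs e; neither fits.
P — combines: Z : ⟨e, e⟩ takes P : e as argument, giving e.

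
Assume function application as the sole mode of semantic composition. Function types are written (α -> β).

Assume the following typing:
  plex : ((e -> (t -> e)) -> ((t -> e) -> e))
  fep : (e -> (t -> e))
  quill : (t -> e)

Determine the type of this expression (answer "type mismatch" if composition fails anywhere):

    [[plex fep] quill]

e

[plex fep]: ((e -> (t -> e)) -> ((t -> e) -> e)) applied to (e -> (t -> e)) yields ((t -> e) -> e).
[[plex fep] quill]: ((t -> e) -> e) applied to (t -> e) yields e.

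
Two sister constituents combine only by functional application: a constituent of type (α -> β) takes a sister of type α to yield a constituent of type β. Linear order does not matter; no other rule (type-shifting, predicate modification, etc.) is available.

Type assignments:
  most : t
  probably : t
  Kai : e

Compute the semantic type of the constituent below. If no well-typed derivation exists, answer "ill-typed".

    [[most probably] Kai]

ill-typed

At [most probably]: neither t nor t can take the other as argument; the node is ill-typed.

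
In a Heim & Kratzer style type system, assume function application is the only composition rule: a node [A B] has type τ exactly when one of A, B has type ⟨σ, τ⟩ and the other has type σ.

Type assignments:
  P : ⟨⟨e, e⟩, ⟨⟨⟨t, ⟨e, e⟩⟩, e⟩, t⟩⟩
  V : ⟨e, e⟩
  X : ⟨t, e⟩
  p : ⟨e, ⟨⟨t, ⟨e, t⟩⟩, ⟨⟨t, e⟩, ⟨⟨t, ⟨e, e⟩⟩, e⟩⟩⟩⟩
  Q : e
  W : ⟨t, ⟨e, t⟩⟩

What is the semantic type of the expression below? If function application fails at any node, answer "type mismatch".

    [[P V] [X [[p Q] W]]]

[P V] — P of type ⟨⟨e, e⟩, ⟨⟨⟨t, ⟨e, e⟩⟩, e⟩, t⟩⟩ combines with V of type ⟨e, e⟩: type ⟨⟨⟨t, ⟨e, e⟩⟩, e⟩, t⟩.
[p Q] — p of type ⟨e, ⟨⟨t, ⟨e, t⟩⟩, ⟨⟨t, e⟩, ⟨⟨t, ⟨e, e⟩⟩, e⟩⟩⟩⟩ combines with Q of type e: type ⟨⟨t, ⟨e, t⟩⟩, ⟨⟨t, e⟩, ⟨⟨t, ⟨e, e⟩⟩, e⟩⟩⟩.
[[p Q] W] — [p Q] of type ⟨⟨t, ⟨e, t⟩⟩, ⟨⟨t, e⟩, ⟨⟨t, ⟨e, e⟩⟩, e⟩⟩⟩ combines with W of type ⟨t, ⟨e, t⟩⟩: type ⟨⟨t, e⟩, ⟨⟨t, ⟨e, e⟩⟩, e⟩⟩.
[X [[p Q] W]] — [[p Q] W] of type ⟨⟨t, e⟩, ⟨⟨t, ⟨e, e⟩⟩, e⟩⟩ combines with X of type ⟨t, e⟩: type ⟨⟨t, ⟨e, e⟩⟩, e⟩.
[[P V] [X [[p Q] W]]] — [P V] of type ⟨⟨⟨t, ⟨e, e⟩⟩, e⟩, t⟩ combines with [X [[p Q] W]] of type ⟨⟨t, ⟨e, e⟩⟩, e⟩: type t.

t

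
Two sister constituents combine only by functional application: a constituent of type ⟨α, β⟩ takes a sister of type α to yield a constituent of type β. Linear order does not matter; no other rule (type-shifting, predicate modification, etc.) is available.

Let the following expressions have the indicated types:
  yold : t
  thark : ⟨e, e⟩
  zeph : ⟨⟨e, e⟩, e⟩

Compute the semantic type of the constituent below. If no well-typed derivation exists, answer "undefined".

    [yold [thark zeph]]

undefined

At [thark zeph], zeph : ⟨⟨e, e⟩, e⟩ takes thark : ⟨e, e⟩, giving e.
[yold [thark zeph]]: t with e — neither is a function whose domain matches the other; composition fails here.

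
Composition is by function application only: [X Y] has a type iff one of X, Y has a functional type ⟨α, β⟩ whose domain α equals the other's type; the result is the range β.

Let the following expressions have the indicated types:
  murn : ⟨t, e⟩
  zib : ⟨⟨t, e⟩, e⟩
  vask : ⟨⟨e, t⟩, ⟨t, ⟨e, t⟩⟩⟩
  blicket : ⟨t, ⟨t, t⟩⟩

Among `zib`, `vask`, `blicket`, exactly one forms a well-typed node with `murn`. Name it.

zib

zib — combines: zib : ⟨⟨t, e⟩, e⟩ takes murn : ⟨t, e⟩ as argument, giving e.
vask : ⟨⟨e, t⟩, ⟨t, ⟨e, t⟩⟩⟩ — no; murn wants t, and vask wants ⟨e, t⟩.
blicket : ⟨t, ⟨t, t⟩⟩ — no; murn wants t, and blicket wants t.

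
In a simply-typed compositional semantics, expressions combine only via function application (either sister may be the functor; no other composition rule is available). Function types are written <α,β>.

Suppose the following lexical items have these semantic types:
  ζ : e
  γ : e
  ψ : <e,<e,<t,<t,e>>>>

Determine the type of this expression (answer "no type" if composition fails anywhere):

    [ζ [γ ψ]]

<t,<t,e>>

[γ ψ]: <e,<e,<t,<t,e>>>> applied to e yields <e,<t,<t,e>>>.
[ζ [γ ψ]]: <e,<t,<t,e>>> applied to e yields <t,<t,e>>.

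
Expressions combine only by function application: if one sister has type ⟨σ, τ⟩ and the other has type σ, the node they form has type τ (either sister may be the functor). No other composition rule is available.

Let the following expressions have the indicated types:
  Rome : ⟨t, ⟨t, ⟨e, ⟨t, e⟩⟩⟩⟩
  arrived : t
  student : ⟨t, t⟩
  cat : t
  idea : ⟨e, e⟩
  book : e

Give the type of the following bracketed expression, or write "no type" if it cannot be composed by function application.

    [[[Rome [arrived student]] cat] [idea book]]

⟨t, e⟩

At [arrived student], student : ⟨t, t⟩ takes arrived : t, giving t.
At [Rome [arrived student]], Rome : ⟨t, ⟨t, ⟨e, ⟨t, e⟩⟩⟩⟩ takes [arrived student] : t, giving ⟨t, ⟨e, ⟨t, e⟩⟩⟩.
At [[Rome [arrived student]] cat], [Rome [arrived student]] : ⟨t, ⟨e, ⟨t, e⟩⟩⟩ takes cat : t, giving ⟨e, ⟨t, e⟩⟩.
At [idea book], idea : ⟨e, e⟩ takes book : e, giving e.
At [[[Rome [arrived student]] cat] [idea book]], [[Rome [arrived student]] cat] : ⟨e, ⟨t, e⟩⟩ takes [idea book] : e, giving ⟨t, e⟩.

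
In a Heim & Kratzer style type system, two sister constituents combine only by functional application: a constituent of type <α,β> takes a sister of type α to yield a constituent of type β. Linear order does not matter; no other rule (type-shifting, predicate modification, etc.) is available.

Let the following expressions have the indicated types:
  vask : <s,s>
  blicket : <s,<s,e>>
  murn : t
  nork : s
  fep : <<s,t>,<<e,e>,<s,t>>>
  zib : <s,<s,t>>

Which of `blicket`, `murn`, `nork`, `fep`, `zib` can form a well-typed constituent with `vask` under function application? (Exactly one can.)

blicket : <s,<s,e>> — vask needs s; blicket needs s; neither fits.
murn : t — vask needs s; murn needs nothing (atomic); neither fits.
nork — combines: vask : <s,s> takes nork : s as argument, giving s.
fep : <<s,t>,<<e,e>,<s,t>>> — vask needs s; fep needs <s,t>; neither fits.
zib : <s,<s,t>> — vask needs s; zib needs s; neither fits.

nork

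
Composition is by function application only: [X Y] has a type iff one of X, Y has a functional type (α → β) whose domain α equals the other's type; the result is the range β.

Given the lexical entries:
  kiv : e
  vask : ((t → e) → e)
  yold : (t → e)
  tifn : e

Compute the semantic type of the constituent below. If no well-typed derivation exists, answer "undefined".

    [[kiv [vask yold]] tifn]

undefined

[vask yold]: functor vask : ((t → e) → e), argument yold : (t → e); result e.
[kiv [vask yold]]: e with e — neither is a function whose domain matches the other; composition fails here.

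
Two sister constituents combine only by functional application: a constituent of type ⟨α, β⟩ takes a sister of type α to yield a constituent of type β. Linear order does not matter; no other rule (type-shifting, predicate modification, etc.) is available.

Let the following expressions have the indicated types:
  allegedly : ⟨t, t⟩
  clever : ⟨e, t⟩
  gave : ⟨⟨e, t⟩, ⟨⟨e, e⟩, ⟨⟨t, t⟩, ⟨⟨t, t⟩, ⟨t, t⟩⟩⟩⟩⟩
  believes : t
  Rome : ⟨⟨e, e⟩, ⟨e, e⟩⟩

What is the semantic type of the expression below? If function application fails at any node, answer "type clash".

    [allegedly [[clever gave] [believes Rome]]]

[clever gave]: functor gave : ⟨⟨e, t⟩, ⟨⟨e, e⟩, ⟨⟨t, t⟩, ⟨⟨t, t⟩, ⟨t, t⟩⟩⟩⟩⟩, argument clever : ⟨e, t⟩; result ⟨⟨e, e⟩, ⟨⟨t, t⟩, ⟨⟨t, t⟩, ⟨t, t⟩⟩⟩⟩.
[believes Rome]: t with ⟨⟨e, e⟩, ⟨e, e⟩⟩ — neither is a function whose domain matches the other; composition fails here.

type clash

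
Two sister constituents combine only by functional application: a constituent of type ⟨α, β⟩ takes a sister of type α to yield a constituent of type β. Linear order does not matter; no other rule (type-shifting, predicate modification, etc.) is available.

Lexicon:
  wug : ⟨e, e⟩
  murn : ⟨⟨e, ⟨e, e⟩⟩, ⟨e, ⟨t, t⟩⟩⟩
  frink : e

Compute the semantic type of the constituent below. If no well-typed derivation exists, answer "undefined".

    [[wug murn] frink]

undefined

At [wug murn]: neither ⟨e, e⟩ nor ⟨⟨e, ⟨e, e⟩⟩, ⟨e, ⟨t, t⟩⟩⟩ can take the other as argument; the node is ill-typed.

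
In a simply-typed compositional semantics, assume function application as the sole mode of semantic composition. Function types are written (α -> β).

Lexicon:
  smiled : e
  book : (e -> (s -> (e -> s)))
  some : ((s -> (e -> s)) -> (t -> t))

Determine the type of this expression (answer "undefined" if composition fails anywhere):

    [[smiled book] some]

[smiled book]: (e -> (s -> (e -> s))) applied to e yields (s -> (e -> s)).
[[smiled book] some]: ((s -> (e -> s)) -> (t -> t)) applied to (s -> (e -> s)) yields (t -> t).

(t -> t)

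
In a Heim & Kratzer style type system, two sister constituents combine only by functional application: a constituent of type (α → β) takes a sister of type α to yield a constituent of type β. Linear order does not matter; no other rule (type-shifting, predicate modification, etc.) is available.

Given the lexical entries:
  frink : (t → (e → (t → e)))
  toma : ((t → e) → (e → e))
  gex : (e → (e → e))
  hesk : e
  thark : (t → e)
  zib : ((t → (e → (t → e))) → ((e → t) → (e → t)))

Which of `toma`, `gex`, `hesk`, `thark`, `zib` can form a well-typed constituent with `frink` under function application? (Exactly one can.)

toma : ((t → e) → (e → e)) — does not combine with frink.
gex : (e → (e → e)) — does not combine with frink.
hesk : e — does not combine with frink.
thark : (t → e) — does not combine with frink.
zib — combines: zib : ((t → (e → (t → e))) → ((e → t) → (e → t))) takes frink : (t → (e → (t → e))) as argument, giving ((e → t) → (e → t)).

zib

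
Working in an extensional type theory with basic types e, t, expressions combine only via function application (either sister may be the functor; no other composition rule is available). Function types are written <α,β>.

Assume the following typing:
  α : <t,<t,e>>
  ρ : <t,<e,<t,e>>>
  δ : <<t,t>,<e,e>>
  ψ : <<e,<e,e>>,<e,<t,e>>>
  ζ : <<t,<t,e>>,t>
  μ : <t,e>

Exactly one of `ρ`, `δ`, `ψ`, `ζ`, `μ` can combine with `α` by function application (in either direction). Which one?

ζ

ρ : <t,<e,<t,e>>> — α needs t; ρ needs t; neither fits.
δ : <<t,t>,<e,e>> — α needs t; δ needs <t,t>; neither fits.
ψ : <<e,<e,e>>,<e,<t,e>>> — α needs t; ψ needs <e,<e,e>>; neither fits.
ζ — combines: ζ : <<t,<t,e>>,t> takes α : <t,<t,e>> as argument, giving t.
μ : <t,e> — α needs t; μ needs t; neither fits.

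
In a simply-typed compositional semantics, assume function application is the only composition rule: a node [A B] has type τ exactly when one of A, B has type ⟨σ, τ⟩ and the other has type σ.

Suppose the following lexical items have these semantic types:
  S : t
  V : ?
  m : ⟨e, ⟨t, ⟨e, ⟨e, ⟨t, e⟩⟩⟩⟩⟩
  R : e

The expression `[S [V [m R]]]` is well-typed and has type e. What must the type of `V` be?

[S [V [m R]]] must have type e. The sister S has type t; that is not a function onto e, so [V [m R]] must be the functor, of type ⟨t, e⟩.
[V [m R]] must have type ⟨t, e⟩. The sister [m R] has type ⟨t, ⟨e, ⟨e, ⟨t, e⟩⟩⟩⟩; that is not a function onto ⟨t, e⟩, so V must be the functor, of type ⟨⟨t, ⟨e, ⟨e, ⟨t, e⟩⟩⟩⟩, ⟨t, e⟩⟩.

⟨⟨t, ⟨e, ⟨e, ⟨t, e⟩⟩⟩⟩, ⟨t, e⟩⟩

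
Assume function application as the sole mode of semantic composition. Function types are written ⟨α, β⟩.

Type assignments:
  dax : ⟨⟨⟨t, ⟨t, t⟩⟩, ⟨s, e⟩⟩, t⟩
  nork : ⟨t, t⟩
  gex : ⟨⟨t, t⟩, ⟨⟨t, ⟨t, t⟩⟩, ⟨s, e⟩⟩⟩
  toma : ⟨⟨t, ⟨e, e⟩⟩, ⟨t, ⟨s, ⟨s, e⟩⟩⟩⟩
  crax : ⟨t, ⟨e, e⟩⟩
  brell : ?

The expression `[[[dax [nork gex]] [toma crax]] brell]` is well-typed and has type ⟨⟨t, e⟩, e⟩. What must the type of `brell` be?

⟨⟨s, ⟨s, e⟩⟩, ⟨⟨t, e⟩, e⟩⟩

[[[dax [nork gex]] [toma crax]] brell] must have type ⟨⟨t, e⟩, e⟩. The sister [[dax [nork gex]] [toma crax]] has type ⟨s, ⟨s, e⟩⟩; that is not a function onto ⟨⟨t, e⟩, e⟩, so brell must be the functor, of type ⟨⟨s, ⟨s, e⟩⟩, ⟨⟨t, e⟩, e⟩⟩.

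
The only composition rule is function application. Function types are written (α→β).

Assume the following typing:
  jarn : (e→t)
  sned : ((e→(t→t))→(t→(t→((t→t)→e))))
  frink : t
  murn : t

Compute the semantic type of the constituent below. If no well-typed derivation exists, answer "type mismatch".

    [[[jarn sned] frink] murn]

[jarn sned]: (e→t) and ((e→(t→t))→(t→(t→((t→t)→e)))) cannot combine by function application — type clash.

type mismatch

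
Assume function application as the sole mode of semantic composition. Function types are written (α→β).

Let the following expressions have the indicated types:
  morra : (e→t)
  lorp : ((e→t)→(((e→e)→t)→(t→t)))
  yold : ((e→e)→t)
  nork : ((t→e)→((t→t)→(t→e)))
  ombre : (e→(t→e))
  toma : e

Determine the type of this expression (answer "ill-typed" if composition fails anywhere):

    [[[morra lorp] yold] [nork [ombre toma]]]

At [morra lorp], lorp : ((e→t)→(((e→e)→t)→(t→t))) takes morra : (e→t), giving (((e→e)→t)→(t→t)).
At [[morra lorp] yold], [morra lorp] : (((e→e)→t)→(t→t)) takes yold : ((e→e)→t), giving (t→t).
At [ombre toma], ombre : (e→(t→e)) takes toma : e, giving (t→e).
At [nork [ombre toma]], nork : ((t→e)→((t→t)→(t→e))) takes [ombre toma] : (t→e), giving ((t→t)→(t→e)).
At [[[morra lorp] yold] [nork [ombre toma]]], [nork [ombre toma]] : ((t→t)→(t→e)) takes [[morra lorp] yold] : (t→t), giving (t→e).

(t→e)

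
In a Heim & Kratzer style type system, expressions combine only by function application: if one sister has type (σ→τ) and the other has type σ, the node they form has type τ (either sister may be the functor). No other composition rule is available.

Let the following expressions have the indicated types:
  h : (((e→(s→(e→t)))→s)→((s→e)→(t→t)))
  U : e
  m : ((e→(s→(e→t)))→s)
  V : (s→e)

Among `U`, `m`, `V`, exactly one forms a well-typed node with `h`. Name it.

m

U : e — does not combine with h.
m — combines: h : (((e→(s→(e→t)))→s)→((s→e)→(t→t))) takes m : ((e→(s→(e→t)))→s) as argument, giving ((s→e)→(t→t)).
V : (s→e) — does not combine with h.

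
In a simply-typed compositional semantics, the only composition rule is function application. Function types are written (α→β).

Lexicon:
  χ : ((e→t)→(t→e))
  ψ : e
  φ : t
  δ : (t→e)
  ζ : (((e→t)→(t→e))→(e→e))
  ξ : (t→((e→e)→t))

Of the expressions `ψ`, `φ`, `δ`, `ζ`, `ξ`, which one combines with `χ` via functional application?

ψ : e — χ needs (e→t); ψ needs nothing (atomic); neither fits.
φ : t — χ needs (e→t); φ needs nothing (atomic); neither fits.
δ : (t→e) — χ needs (e→t); δ needs t; neither fits.
ζ — combines: ζ : (((e→t)→(t→e))→(e→e)) takes χ : ((e→t)→(t→e)) as argument, giving (e→e).
ξ : (t→((e→e)→t)) — χ needs (e→t); ξ needs t; neither fits.

ζ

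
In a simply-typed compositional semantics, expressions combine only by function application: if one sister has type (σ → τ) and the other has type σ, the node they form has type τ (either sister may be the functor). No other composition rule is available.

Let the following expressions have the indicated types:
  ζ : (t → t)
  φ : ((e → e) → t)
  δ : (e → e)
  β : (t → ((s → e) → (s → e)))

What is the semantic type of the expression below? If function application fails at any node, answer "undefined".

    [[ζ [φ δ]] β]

((s → e) → (s → e))

[φ δ]: functor φ : ((e → e) → t), argument δ : (e → e); result t.
[ζ [φ δ]]: functor ζ : (t → t), argument [φ δ] : t; result t.
[[ζ [φ δ]] β]: functor β : (t → ((s → e) → (s → e))), argument [ζ [φ δ]] : t; result ((s → e) → (s → e)).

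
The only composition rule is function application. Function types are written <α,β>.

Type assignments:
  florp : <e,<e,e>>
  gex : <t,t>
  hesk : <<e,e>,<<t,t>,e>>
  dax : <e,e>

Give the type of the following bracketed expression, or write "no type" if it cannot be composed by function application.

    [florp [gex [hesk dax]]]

[hesk dax] — hesk of type <<e,e>,<<t,t>,e>> combines with dax of type <e,e>: type <<t,t>,e>.
[gex [hesk dax]] — [hesk dax] of type <<t,t>,e> combines with gex of type <t,t>: type e.
[florp [gex [hesk dax]]] — florp of type <e,<e,e>> combines with [gex [hesk dax]] of type e: type <e,e>.

<e,e>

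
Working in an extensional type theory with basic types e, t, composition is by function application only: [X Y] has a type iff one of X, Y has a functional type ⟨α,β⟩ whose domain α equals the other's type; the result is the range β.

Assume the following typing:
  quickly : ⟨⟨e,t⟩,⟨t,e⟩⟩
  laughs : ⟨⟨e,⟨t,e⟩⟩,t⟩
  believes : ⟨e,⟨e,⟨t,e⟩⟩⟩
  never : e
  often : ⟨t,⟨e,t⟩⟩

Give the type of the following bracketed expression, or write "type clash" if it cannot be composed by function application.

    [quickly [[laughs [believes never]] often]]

[believes never]: functor believes : ⟨e,⟨e,⟨t,e⟩⟩⟩, argument never : e; result ⟨e,⟨t,e⟩⟩.
[laughs [believes never]]: functor laughs : ⟨⟨e,⟨t,e⟩⟩,t⟩, argument [believes never] : ⟨e,⟨t,e⟩⟩; result t.
[[laughs [believes never]] often]: functor often : ⟨t,⟨e,t⟩⟩, argument [laughs [believes never]] : t; result ⟨e,t⟩.
[quickly [[laughs [believes never]] often]]: functor quickly : ⟨⟨e,t⟩,⟨t,e⟩⟩, argument [[laughs [believes never]] often] : ⟨e,t⟩; result ⟨t,e⟩.

⟨t,e⟩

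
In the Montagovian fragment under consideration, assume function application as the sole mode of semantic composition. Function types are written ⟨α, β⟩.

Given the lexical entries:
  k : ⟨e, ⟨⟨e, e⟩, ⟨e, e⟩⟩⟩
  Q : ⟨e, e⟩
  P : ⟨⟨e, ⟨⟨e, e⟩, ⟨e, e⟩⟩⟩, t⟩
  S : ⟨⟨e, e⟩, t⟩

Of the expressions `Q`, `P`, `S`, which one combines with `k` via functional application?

Q : ⟨e, e⟩ — k needs e; Q needs e; neither fits.
P — combines: P : ⟨⟨e, ⟨⟨e, e⟩, ⟨e, e⟩⟩⟩, t⟩ takes k : ⟨e, ⟨⟨e, e⟩, ⟨e, e⟩⟩⟩ as argument, giving t.
S : ⟨⟨e, e⟩, t⟩ — k needs e; S needs ⟨e, e⟩; neither fits.

P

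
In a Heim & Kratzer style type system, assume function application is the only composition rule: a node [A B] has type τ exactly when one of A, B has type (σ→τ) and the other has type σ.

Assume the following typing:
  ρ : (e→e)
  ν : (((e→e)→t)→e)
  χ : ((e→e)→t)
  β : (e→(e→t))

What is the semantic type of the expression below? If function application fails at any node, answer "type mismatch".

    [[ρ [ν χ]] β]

(e→t)

At [ν χ], ν : (((e→e)→t)→e) takes χ : ((e→e)→t), giving e.
At [ρ [ν χ]], ρ : (e→e) takes [ν χ] : e, giving e.
At [[ρ [ν χ]] β], β : (e→(e→t)) takes [ρ [ν χ]] : e, giving (e→t).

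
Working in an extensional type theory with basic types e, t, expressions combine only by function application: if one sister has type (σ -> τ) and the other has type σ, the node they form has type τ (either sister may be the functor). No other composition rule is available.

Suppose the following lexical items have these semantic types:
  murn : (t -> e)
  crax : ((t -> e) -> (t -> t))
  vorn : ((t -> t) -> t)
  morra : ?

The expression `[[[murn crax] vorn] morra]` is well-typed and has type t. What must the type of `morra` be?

(t -> t)

[[[murn crax] vorn] morra] must have type t. The sister [[murn crax] vorn] has type t; that is not a function onto t, so morra must be the functor, of type (t -> t).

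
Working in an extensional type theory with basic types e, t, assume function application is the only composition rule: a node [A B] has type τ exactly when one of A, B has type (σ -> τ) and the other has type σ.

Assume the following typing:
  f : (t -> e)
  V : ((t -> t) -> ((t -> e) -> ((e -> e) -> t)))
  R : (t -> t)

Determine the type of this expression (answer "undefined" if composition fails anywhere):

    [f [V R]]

((e -> e) -> t)

[V R] — V of type ((t -> t) -> ((t -> e) -> ((e -> e) -> t))) combines with R of type (t -> t): type ((t -> e) -> ((e -> e) -> t)).
[f [V R]] — [V R] of type ((t -> e) -> ((e -> e) -> t)) combines with f of type (t -> e): type ((e -> e) -> t).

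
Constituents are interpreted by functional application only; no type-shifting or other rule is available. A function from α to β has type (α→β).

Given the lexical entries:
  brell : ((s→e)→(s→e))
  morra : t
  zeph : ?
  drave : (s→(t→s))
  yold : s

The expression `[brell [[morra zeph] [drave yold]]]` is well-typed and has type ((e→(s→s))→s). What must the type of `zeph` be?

[brell [[morra zeph] [drave yold]]] is required to be ((e→(s→s))→s). brell : ((s→e)→(s→e)) cannot yield ((e→(s→s))→s) as functor, so [[morra zeph] [drave yold]] : (((s→e)→(s→e))→((e→(s→s))→s)).
[[morra zeph] [drave yold]] is required to be (((s→e)→(s→e))→((e→(s→s))→s)). [drave yold] : (t→s) cannot yield (((s→e)→(s→e))→((e→(s→s))→s)) as functor, so [morra zeph] : ((t→s)→(((s→e)→(s→e))→((e→(s→s))→s))).
[morra zeph] is required to be ((t→s)→(((s→e)→(s→e))→((e→(s→s))→s))). morra : t cannot yield ((t→s)→(((s→e)→(s→e))→((e→(s→s))→s))) as functor, so zeph : (t→((t→s)→(((s→e)→(s→e))→((e→(s→s))→s)))).

(t→((t→s)→(((s→e)→(s→e))→((e→(s→s))→s))))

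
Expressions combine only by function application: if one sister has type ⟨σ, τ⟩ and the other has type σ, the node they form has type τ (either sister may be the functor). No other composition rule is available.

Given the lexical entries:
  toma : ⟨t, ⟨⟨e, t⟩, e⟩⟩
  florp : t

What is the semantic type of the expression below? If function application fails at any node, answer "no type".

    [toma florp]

⟨⟨e, t⟩, e⟩

[toma florp]: toma is ⟨t, ⟨⟨e, t⟩, e⟩⟩, florp is t; result ⟨⟨e, t⟩, e⟩.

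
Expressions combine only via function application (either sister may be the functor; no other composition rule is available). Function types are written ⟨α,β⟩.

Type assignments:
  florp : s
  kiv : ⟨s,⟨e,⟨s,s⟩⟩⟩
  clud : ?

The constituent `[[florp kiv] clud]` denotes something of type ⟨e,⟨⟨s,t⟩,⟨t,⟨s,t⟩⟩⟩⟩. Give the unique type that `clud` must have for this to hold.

⟨⟨e,⟨s,s⟩⟩,⟨e,⟨⟨s,t⟩,⟨t,⟨s,t⟩⟩⟩⟩⟩

[[florp kiv] clud] must have type ⟨e,⟨⟨s,t⟩,⟨t,⟨s,t⟩⟩⟩⟩. The sister [florp kiv] has type ⟨e,⟨s,s⟩⟩; that is not a function onto ⟨e,⟨⟨s,t⟩,⟨t,⟨s,t⟩⟩⟩⟩, so clud must be the functor, of type ⟨⟨e,⟨s,s⟩⟩,⟨e,⟨⟨s,t⟩,⟨t,⟨s,t⟩⟩⟩⟩⟩.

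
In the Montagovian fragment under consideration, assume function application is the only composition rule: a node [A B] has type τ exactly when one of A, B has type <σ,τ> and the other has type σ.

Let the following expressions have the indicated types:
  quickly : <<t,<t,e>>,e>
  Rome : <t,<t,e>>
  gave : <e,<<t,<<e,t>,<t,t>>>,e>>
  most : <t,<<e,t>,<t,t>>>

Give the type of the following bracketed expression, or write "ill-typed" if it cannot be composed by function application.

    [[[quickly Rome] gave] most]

e

[quickly Rome]: quickly is <<t,<t,e>>,e>, Rome is <t,<t,e>>; result e.
[[quickly Rome] gave]: gave is <e,<<t,<<e,t>,<t,t>>>,e>>, [quickly Rome] is e; result <<t,<<e,t>,<t,t>>>,e>.
[[[quickly Rome] gave] most]: [[quickly Rome] gave] is <<t,<<e,t>,<t,t>>>,e>, most is <t,<<e,t>,<t,t>>>; result e.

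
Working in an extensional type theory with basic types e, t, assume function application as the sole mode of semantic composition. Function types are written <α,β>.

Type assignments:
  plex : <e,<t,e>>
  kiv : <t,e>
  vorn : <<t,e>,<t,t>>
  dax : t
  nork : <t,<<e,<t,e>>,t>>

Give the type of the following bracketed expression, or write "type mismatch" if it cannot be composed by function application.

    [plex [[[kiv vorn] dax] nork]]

At [kiv vorn], vorn : <<t,e>,<t,t>> takes kiv : <t,e>, giving <t,t>.
At [[kiv vorn] dax], [kiv vorn] : <t,t> takes dax : t, giving t.
At [[[kiv vorn] dax] nork], nork : <t,<<e,<t,e>>,t>> takes [[kiv vorn] dax] : t, giving <<e,<t,e>>,t>.
At [plex [[[kiv vorn] dax] nork]], [[[kiv vorn] dax] nork] : <<e,<t,e>>,t> takes plex : <e,<t,e>>, giving t.

t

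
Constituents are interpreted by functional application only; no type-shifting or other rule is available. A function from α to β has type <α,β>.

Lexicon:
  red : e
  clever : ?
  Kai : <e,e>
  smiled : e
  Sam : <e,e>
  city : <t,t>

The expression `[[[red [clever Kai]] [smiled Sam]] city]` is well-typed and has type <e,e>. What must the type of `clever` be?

<<e,e>,<e,<e,<<t,t>,<e,e>>>>>

[[[red [clever Kai]] [smiled Sam]] city] is required to be <e,e>. city : <t,t> cannot yield <e,e> as functor, so [[red [clever Kai]] [smiled Sam]] : <<t,t>,<e,e>>.
[[red [clever Kai]] [smiled Sam]] is required to be <<t,t>,<e,e>>. [smiled Sam] : e cannot yield <<t,t>,<e,e>> as functor, so [red [clever Kai]] : <e,<<t,t>,<e,e>>>.
[red [clever Kai]] is required to be <e,<<t,t>,<e,e>>>. red : e cannot yield <e,<<t,t>,<e,e>>> as functor, so [clever Kai] : <e,<e,<<t,t>,<e,e>>>>.
[clever Kai] is required to be <e,<e,<<t,t>,<e,e>>>>. Kai : <e,e> cannot yield <e,<e,<<t,t>,<e,e>>>> as functor, so clever : <<e,e>,<e,<e,<<t,t>,<e,e>>>>>.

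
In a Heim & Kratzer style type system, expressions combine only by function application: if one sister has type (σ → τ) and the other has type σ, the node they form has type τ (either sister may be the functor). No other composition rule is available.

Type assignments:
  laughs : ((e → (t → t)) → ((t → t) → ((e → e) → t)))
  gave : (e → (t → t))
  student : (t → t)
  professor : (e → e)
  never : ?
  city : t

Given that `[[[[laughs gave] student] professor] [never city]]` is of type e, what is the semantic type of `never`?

(t → (t → e))

For [[[[laughs gave] student] professor] [never city]] to have type e with [[[laughs gave] student] professor] of type t, [never city] must be the function: [never city] : (t → e).
For [never city] to have type (t → e) with city of type t, never must be the function: never : (t → (t → e)).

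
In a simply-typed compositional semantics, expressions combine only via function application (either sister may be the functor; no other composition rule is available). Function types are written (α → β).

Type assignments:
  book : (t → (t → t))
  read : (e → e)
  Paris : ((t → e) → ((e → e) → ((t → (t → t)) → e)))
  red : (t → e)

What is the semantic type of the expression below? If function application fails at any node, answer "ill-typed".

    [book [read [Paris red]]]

e

[Paris red] — Paris of type ((t → e) → ((e → e) → ((t → (t → t)) → e))) combines with red of type (t → e): type ((e → e) → ((t → (t → t)) → e)).
[read [Paris red]] — [Paris red] of type ((e → e) → ((t → (t → t)) → e)) combines with read of type (e → e): type ((t → (t → t)) → e).
[book [read [Paris red]]] — [read [Paris red]] of type ((t → (t → t)) → e) combines with book of type (t → (t → t)): type e.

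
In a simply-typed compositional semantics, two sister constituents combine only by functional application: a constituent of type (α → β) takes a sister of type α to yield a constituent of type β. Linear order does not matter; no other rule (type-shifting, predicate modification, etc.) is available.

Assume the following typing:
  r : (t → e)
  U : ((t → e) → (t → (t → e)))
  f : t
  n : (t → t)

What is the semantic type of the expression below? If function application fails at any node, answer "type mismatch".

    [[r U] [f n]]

[r U]: functor U : ((t → e) → (t → (t → e))), argument r : (t → e); result (t → (t → e)).
[f n]: functor n : (t → t), argument f : t; result t.
[[r U] [f n]]: functor [r U] : (t → (t → e)), argument [f n] : t; result (t → e).

(t → e)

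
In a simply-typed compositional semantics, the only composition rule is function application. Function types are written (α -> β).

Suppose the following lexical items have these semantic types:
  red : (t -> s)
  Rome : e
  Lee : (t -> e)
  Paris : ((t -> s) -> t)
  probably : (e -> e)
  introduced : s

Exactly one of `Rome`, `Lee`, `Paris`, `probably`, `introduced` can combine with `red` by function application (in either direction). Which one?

Rome : e — no; red wants t, and Rome wants nothing (atomic).
Lee : (t -> e) — no; red wants t, and Lee wants t.
Paris — combines: Paris : ((t -> s) -> t) takes red : (t -> s) as argument, giving t.
probably : (e -> e) — no; red wants t, and probably wants e.
introduced : s — no; red wants t, and introduced wants nothing (atomic).

Paris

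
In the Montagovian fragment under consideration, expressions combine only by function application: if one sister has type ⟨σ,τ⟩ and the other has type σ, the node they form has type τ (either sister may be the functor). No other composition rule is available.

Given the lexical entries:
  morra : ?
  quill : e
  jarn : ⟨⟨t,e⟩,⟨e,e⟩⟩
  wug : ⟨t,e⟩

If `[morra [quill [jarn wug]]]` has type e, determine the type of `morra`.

⟨e,e⟩

[morra [quill [jarn wug]]] is required to be e. [quill [jarn wug]] : e cannot yield e as functor, so morra : ⟨e,e⟩.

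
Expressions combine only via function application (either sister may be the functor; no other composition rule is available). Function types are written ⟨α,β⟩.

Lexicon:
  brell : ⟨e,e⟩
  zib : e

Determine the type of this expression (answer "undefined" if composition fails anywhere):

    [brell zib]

At [brell zib], brell : ⟨e,e⟩ takes zib : e, giving e.

e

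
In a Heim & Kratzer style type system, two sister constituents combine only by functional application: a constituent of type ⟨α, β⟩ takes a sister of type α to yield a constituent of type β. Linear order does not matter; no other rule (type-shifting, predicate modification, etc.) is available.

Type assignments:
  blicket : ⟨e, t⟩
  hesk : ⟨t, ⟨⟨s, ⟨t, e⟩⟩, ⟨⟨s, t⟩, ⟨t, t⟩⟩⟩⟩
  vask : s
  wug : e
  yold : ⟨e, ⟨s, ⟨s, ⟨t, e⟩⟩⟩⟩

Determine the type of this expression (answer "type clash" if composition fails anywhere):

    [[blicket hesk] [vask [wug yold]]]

type clash

[blicket hesk]: ⟨e, t⟩ and ⟨t, ⟨⟨s, ⟨t, e⟩⟩, ⟨⟨s, t⟩, ⟨t, t⟩⟩⟩⟩ cannot combine by function application — type clash.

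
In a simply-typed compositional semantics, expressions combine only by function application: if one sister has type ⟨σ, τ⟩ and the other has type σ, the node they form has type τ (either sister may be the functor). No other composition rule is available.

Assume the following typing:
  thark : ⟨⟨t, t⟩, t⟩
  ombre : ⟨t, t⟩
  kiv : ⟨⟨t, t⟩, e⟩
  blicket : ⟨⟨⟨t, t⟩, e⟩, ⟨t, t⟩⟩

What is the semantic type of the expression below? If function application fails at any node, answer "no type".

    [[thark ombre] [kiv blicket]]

[thark ombre] — thark of type ⟨⟨t, t⟩, t⟩ combines with ombre of type ⟨t, t⟩: type t.
[kiv blicket] — blicket of type ⟨⟨⟨t, t⟩, e⟩, ⟨t, t⟩⟩ combines with kiv of type ⟨⟨t, t⟩, e⟩: type ⟨t, t⟩.
[[thark ombre] [kiv blicket]] — [kiv blicket] of type ⟨t, t⟩ combines with [thark ombre] of type t: type t.

t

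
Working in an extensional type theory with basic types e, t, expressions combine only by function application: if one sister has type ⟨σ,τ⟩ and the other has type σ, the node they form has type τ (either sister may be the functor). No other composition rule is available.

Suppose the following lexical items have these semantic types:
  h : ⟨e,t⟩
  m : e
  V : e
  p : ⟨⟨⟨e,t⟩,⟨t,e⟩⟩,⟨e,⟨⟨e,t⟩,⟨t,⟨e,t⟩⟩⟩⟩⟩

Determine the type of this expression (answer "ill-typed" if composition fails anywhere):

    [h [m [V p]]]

[V p]: e and ⟨⟨⟨e,t⟩,⟨t,e⟩⟩,⟨e,⟨⟨e,t⟩,⟨t,⟨e,t⟩⟩⟩⟩⟩ cannot combine by function application — type clash.

ill-typed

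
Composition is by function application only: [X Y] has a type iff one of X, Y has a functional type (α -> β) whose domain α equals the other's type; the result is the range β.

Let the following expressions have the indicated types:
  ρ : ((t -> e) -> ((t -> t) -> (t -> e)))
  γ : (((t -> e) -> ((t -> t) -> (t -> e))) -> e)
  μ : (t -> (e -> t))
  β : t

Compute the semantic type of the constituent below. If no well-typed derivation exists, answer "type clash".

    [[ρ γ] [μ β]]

[ρ γ]: functor γ : (((t -> e) -> ((t -> t) -> (t -> e))) -> e), argument ρ : ((t -> e) -> ((t -> t) -> (t -> e))); result e.
[μ β]: functor μ : (t -> (e -> t)), argument β : t; result (e -> t).
[[ρ γ] [μ β]]: functor [μ β] : (e -> t), argument [ρ γ] : e; result t.

t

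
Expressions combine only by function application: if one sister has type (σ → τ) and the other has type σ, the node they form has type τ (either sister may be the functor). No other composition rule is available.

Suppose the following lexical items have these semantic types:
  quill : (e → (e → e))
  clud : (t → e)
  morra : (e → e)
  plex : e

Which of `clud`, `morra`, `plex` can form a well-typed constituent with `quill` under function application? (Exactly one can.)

plex

clud : (t → e) — does not combine with quill.
morra : (e → e) — does not combine with quill.
plex — combines: quill : (e → (e → e)) takes plex : e as argument, giving (e → e).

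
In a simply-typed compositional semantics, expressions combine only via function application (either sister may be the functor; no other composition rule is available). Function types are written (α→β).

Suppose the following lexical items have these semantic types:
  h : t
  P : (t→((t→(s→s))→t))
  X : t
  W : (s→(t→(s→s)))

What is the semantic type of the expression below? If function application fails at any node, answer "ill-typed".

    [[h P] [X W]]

ill-typed

At [h P], P : (t→((t→(s→s))→t)) takes h : t, giving ((t→(s→s))→t).
At [X W]: neither t nor (s→(t→(s→s))) can take the other as argument; the node is ill-typed.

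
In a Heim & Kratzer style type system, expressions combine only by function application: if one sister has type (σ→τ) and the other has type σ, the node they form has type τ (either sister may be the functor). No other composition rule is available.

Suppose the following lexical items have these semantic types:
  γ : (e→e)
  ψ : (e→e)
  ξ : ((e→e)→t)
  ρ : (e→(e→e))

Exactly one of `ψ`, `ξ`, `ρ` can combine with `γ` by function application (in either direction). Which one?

ψ : (e→e) — neither side's domain matches the other.
ξ — combines: ξ : ((e→e)→t) takes γ : (e→e) as argument, giving t.
ρ : (e→(e→e)) — neither side's domain matches the other.

ξ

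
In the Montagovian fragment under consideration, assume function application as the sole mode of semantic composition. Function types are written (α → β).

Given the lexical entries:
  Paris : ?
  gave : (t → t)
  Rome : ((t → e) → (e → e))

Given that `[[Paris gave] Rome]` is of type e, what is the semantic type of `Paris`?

((t → t) → (((t → e) → (e → e)) → e))

At [[Paris gave] Rome] (required: e): Rome is ((t → e) → (e → e)), which is not a function with range e; hence [Paris gave] is the functor — type (((t → e) → (e → e)) → e).
At [Paris gave] (required: (((t → e) → (e → e)) → e)): gave is (t → t), which is not a function with range (((t → e) → (e → e)) → e); hence Paris is the functor — type ((t → t) → (((t → e) → (e → e)) → e)).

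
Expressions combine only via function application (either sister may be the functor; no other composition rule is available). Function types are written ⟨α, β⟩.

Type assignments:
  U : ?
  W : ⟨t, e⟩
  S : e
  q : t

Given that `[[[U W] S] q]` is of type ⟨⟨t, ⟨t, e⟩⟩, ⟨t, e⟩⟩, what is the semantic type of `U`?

[[[U W] S] q] is required to be ⟨⟨t, ⟨t, e⟩⟩, ⟨t, e⟩⟩. q : t cannot yield ⟨⟨t, ⟨t, e⟩⟩, ⟨t, e⟩⟩ as functor, so [[U W] S] : ⟨t, ⟨⟨t, ⟨t, e⟩⟩, ⟨t, e⟩⟩⟩.
[[U W] S] is required to be ⟨t, ⟨⟨t, ⟨t, e⟩⟩, ⟨t, e⟩⟩⟩. S : e cannot yield ⟨t, ⟨⟨t, ⟨t, e⟩⟩, ⟨t, e⟩⟩⟩ as functor, so [U W] : ⟨e, ⟨t, ⟨⟨t, ⟨t, e⟩⟩, ⟨t, e⟩⟩⟩⟩.
[U W] is required to be ⟨e, ⟨t, ⟨⟨t, ⟨t, e⟩⟩, ⟨t, e⟩⟩⟩⟩. W : ⟨t, e⟩ cannot yield ⟨e, ⟨t, ⟨⟨t, ⟨t, e⟩⟩, ⟨t, e⟩⟩⟩⟩ as functor, so U : ⟨⟨t, e⟩, ⟨e, ⟨t, ⟨⟨t, ⟨t, e⟩⟩, ⟨t, e⟩⟩⟩⟩⟩.

⟨⟨t, e⟩, ⟨e, ⟨t, ⟨⟨t, ⟨t, e⟩⟩, ⟨t, e⟩⟩⟩⟩⟩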